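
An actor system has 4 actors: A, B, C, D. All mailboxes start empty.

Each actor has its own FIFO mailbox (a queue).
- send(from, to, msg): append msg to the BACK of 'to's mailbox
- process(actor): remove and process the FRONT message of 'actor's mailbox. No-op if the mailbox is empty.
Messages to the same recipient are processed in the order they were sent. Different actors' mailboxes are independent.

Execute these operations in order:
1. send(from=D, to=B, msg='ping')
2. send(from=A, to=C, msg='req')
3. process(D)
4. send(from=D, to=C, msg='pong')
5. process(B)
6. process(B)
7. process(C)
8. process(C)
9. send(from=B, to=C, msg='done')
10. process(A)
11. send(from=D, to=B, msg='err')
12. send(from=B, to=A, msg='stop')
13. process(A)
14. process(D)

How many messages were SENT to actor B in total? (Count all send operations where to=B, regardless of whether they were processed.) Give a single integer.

Answer: 2

Derivation:
After 1 (send(from=D, to=B, msg='ping')): A:[] B:[ping] C:[] D:[]
After 2 (send(from=A, to=C, msg='req')): A:[] B:[ping] C:[req] D:[]
After 3 (process(D)): A:[] B:[ping] C:[req] D:[]
After 4 (send(from=D, to=C, msg='pong')): A:[] B:[ping] C:[req,pong] D:[]
After 5 (process(B)): A:[] B:[] C:[req,pong] D:[]
After 6 (process(B)): A:[] B:[] C:[req,pong] D:[]
After 7 (process(C)): A:[] B:[] C:[pong] D:[]
After 8 (process(C)): A:[] B:[] C:[] D:[]
After 9 (send(from=B, to=C, msg='done')): A:[] B:[] C:[done] D:[]
After 10 (process(A)): A:[] B:[] C:[done] D:[]
After 11 (send(from=D, to=B, msg='err')): A:[] B:[err] C:[done] D:[]
After 12 (send(from=B, to=A, msg='stop')): A:[stop] B:[err] C:[done] D:[]
After 13 (process(A)): A:[] B:[err] C:[done] D:[]
After 14 (process(D)): A:[] B:[err] C:[done] D:[]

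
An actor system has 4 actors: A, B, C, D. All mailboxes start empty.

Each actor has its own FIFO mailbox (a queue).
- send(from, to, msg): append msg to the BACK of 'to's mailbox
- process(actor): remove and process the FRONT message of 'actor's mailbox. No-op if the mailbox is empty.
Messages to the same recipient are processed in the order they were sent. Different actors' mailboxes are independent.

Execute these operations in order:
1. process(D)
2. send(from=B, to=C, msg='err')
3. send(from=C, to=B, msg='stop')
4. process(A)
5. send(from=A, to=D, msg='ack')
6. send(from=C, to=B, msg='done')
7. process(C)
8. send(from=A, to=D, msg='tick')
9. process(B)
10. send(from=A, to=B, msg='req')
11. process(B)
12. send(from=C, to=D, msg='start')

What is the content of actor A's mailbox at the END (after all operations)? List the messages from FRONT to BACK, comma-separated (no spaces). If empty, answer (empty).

Answer: (empty)

Derivation:
After 1 (process(D)): A:[] B:[] C:[] D:[]
After 2 (send(from=B, to=C, msg='err')): A:[] B:[] C:[err] D:[]
After 3 (send(from=C, to=B, msg='stop')): A:[] B:[stop] C:[err] D:[]
After 4 (process(A)): A:[] B:[stop] C:[err] D:[]
After 5 (send(from=A, to=D, msg='ack')): A:[] B:[stop] C:[err] D:[ack]
After 6 (send(from=C, to=B, msg='done')): A:[] B:[stop,done] C:[err] D:[ack]
After 7 (process(C)): A:[] B:[stop,done] C:[] D:[ack]
After 8 (send(from=A, to=D, msg='tick')): A:[] B:[stop,done] C:[] D:[ack,tick]
After 9 (process(B)): A:[] B:[done] C:[] D:[ack,tick]
After 10 (send(from=A, to=B, msg='req')): A:[] B:[done,req] C:[] D:[ack,tick]
After 11 (process(B)): A:[] B:[req] C:[] D:[ack,tick]
After 12 (send(from=C, to=D, msg='start')): A:[] B:[req] C:[] D:[ack,tick,start]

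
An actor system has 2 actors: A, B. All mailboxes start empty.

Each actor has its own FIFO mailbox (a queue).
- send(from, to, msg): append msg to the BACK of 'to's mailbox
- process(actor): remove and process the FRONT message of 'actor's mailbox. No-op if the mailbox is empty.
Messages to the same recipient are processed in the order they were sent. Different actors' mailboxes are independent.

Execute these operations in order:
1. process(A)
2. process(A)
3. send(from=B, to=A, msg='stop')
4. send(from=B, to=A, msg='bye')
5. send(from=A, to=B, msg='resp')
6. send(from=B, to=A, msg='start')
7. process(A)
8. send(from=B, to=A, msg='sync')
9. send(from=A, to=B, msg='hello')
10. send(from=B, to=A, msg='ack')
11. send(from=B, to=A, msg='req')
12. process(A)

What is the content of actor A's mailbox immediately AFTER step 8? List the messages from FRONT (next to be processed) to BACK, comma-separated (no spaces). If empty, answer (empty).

After 1 (process(A)): A:[] B:[]
After 2 (process(A)): A:[] B:[]
After 3 (send(from=B, to=A, msg='stop')): A:[stop] B:[]
After 4 (send(from=B, to=A, msg='bye')): A:[stop,bye] B:[]
After 5 (send(from=A, to=B, msg='resp')): A:[stop,bye] B:[resp]
After 6 (send(from=B, to=A, msg='start')): A:[stop,bye,start] B:[resp]
After 7 (process(A)): A:[bye,start] B:[resp]
After 8 (send(from=B, to=A, msg='sync')): A:[bye,start,sync] B:[resp]

bye,start,sync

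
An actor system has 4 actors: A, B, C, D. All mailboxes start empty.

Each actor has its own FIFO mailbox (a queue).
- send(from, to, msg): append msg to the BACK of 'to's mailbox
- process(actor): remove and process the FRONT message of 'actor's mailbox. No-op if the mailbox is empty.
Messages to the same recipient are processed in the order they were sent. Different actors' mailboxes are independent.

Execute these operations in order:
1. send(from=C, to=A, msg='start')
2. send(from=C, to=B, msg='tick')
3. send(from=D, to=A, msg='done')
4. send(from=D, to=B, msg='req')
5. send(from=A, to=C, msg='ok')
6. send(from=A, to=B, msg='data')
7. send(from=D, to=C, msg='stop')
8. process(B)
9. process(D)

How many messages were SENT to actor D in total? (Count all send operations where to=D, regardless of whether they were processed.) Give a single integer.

Answer: 0

Derivation:
After 1 (send(from=C, to=A, msg='start')): A:[start] B:[] C:[] D:[]
After 2 (send(from=C, to=B, msg='tick')): A:[start] B:[tick] C:[] D:[]
After 3 (send(from=D, to=A, msg='done')): A:[start,done] B:[tick] C:[] D:[]
After 4 (send(from=D, to=B, msg='req')): A:[start,done] B:[tick,req] C:[] D:[]
After 5 (send(from=A, to=C, msg='ok')): A:[start,done] B:[tick,req] C:[ok] D:[]
After 6 (send(from=A, to=B, msg='data')): A:[start,done] B:[tick,req,data] C:[ok] D:[]
After 7 (send(from=D, to=C, msg='stop')): A:[start,done] B:[tick,req,data] C:[ok,stop] D:[]
After 8 (process(B)): A:[start,done] B:[req,data] C:[ok,stop] D:[]
After 9 (process(D)): A:[start,done] B:[req,data] C:[ok,stop] D:[]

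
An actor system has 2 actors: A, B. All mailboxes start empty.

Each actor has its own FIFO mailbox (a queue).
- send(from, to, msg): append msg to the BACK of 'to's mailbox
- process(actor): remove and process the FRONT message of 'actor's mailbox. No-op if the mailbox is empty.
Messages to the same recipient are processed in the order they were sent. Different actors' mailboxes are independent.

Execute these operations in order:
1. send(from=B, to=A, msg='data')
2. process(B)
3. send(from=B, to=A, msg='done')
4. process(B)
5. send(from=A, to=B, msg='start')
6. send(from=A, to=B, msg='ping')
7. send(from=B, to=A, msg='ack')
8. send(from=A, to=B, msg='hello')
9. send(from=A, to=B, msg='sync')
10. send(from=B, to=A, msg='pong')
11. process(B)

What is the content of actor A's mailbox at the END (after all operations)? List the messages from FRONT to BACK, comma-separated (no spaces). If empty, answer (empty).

After 1 (send(from=B, to=A, msg='data')): A:[data] B:[]
After 2 (process(B)): A:[data] B:[]
After 3 (send(from=B, to=A, msg='done')): A:[data,done] B:[]
After 4 (process(B)): A:[data,done] B:[]
After 5 (send(from=A, to=B, msg='start')): A:[data,done] B:[start]
After 6 (send(from=A, to=B, msg='ping')): A:[data,done] B:[start,ping]
After 7 (send(from=B, to=A, msg='ack')): A:[data,done,ack] B:[start,ping]
After 8 (send(from=A, to=B, msg='hello')): A:[data,done,ack] B:[start,ping,hello]
After 9 (send(from=A, to=B, msg='sync')): A:[data,done,ack] B:[start,ping,hello,sync]
After 10 (send(from=B, to=A, msg='pong')): A:[data,done,ack,pong] B:[start,ping,hello,sync]
After 11 (process(B)): A:[data,done,ack,pong] B:[ping,hello,sync]

Answer: data,done,ack,pong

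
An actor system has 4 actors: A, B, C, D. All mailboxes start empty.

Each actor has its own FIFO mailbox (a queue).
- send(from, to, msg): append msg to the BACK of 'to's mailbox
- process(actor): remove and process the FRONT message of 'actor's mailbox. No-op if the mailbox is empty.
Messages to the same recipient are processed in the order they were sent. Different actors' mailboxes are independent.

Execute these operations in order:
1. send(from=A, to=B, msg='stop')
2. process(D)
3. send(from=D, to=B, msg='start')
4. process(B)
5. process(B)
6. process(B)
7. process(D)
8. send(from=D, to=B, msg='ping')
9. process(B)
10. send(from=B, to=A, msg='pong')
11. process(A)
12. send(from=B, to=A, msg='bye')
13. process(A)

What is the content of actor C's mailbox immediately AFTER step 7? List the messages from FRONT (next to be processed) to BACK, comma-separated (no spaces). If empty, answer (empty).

After 1 (send(from=A, to=B, msg='stop')): A:[] B:[stop] C:[] D:[]
After 2 (process(D)): A:[] B:[stop] C:[] D:[]
After 3 (send(from=D, to=B, msg='start')): A:[] B:[stop,start] C:[] D:[]
After 4 (process(B)): A:[] B:[start] C:[] D:[]
After 5 (process(B)): A:[] B:[] C:[] D:[]
After 6 (process(B)): A:[] B:[] C:[] D:[]
After 7 (process(D)): A:[] B:[] C:[] D:[]

(empty)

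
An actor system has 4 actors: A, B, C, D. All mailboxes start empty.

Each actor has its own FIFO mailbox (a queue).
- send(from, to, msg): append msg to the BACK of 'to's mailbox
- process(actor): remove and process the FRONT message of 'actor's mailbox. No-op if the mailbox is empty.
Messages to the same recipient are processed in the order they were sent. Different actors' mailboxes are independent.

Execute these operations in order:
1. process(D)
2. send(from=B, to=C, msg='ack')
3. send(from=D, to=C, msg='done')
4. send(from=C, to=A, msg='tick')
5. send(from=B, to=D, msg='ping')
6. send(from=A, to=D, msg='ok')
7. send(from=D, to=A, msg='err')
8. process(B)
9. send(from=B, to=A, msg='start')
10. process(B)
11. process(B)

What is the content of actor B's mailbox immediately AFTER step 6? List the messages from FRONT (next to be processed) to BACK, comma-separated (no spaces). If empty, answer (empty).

After 1 (process(D)): A:[] B:[] C:[] D:[]
After 2 (send(from=B, to=C, msg='ack')): A:[] B:[] C:[ack] D:[]
After 3 (send(from=D, to=C, msg='done')): A:[] B:[] C:[ack,done] D:[]
After 4 (send(from=C, to=A, msg='tick')): A:[tick] B:[] C:[ack,done] D:[]
After 5 (send(from=B, to=D, msg='ping')): A:[tick] B:[] C:[ack,done] D:[ping]
After 6 (send(from=A, to=D, msg='ok')): A:[tick] B:[] C:[ack,done] D:[ping,ok]

(empty)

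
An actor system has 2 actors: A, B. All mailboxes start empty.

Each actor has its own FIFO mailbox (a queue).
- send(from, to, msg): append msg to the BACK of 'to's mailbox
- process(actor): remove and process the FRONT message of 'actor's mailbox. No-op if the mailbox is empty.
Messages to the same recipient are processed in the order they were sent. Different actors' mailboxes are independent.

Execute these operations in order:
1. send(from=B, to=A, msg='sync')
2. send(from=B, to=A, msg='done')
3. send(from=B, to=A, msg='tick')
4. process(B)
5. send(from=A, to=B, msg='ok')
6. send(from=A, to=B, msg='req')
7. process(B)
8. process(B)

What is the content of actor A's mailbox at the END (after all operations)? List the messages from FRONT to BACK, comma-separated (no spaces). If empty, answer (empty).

After 1 (send(from=B, to=A, msg='sync')): A:[sync] B:[]
After 2 (send(from=B, to=A, msg='done')): A:[sync,done] B:[]
After 3 (send(from=B, to=A, msg='tick')): A:[sync,done,tick] B:[]
After 4 (process(B)): A:[sync,done,tick] B:[]
After 5 (send(from=A, to=B, msg='ok')): A:[sync,done,tick] B:[ok]
After 6 (send(from=A, to=B, msg='req')): A:[sync,done,tick] B:[ok,req]
After 7 (process(B)): A:[sync,done,tick] B:[req]
After 8 (process(B)): A:[sync,done,tick] B:[]

Answer: sync,done,tick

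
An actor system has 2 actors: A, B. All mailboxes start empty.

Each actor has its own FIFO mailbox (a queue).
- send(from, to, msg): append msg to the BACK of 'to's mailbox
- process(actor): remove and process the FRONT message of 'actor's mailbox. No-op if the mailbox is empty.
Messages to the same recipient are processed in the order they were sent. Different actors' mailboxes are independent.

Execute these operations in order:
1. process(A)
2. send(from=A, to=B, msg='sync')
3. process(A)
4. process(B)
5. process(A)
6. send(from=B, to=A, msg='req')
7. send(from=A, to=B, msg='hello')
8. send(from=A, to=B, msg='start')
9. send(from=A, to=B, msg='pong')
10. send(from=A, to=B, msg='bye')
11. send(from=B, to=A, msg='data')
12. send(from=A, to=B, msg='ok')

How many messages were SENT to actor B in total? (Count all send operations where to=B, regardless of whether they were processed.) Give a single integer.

After 1 (process(A)): A:[] B:[]
After 2 (send(from=A, to=B, msg='sync')): A:[] B:[sync]
After 3 (process(A)): A:[] B:[sync]
After 4 (process(B)): A:[] B:[]
After 5 (process(A)): A:[] B:[]
After 6 (send(from=B, to=A, msg='req')): A:[req] B:[]
After 7 (send(from=A, to=B, msg='hello')): A:[req] B:[hello]
After 8 (send(from=A, to=B, msg='start')): A:[req] B:[hello,start]
After 9 (send(from=A, to=B, msg='pong')): A:[req] B:[hello,start,pong]
After 10 (send(from=A, to=B, msg='bye')): A:[req] B:[hello,start,pong,bye]
After 11 (send(from=B, to=A, msg='data')): A:[req,data] B:[hello,start,pong,bye]
After 12 (send(from=A, to=B, msg='ok')): A:[req,data] B:[hello,start,pong,bye,ok]

Answer: 6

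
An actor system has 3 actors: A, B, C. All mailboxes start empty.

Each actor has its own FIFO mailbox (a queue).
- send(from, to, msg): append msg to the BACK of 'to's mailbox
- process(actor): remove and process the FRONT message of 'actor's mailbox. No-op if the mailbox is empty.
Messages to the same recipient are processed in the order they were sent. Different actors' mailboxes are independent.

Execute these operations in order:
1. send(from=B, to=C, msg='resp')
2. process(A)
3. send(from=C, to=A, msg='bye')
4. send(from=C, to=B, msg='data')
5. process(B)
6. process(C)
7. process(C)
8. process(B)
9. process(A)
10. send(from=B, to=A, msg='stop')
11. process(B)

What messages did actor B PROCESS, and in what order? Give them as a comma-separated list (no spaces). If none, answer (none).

Answer: data

Derivation:
After 1 (send(from=B, to=C, msg='resp')): A:[] B:[] C:[resp]
After 2 (process(A)): A:[] B:[] C:[resp]
After 3 (send(from=C, to=A, msg='bye')): A:[bye] B:[] C:[resp]
After 4 (send(from=C, to=B, msg='data')): A:[bye] B:[data] C:[resp]
After 5 (process(B)): A:[bye] B:[] C:[resp]
After 6 (process(C)): A:[bye] B:[] C:[]
After 7 (process(C)): A:[bye] B:[] C:[]
After 8 (process(B)): A:[bye] B:[] C:[]
After 9 (process(A)): A:[] B:[] C:[]
After 10 (send(from=B, to=A, msg='stop')): A:[stop] B:[] C:[]
After 11 (process(B)): A:[stop] B:[] C:[]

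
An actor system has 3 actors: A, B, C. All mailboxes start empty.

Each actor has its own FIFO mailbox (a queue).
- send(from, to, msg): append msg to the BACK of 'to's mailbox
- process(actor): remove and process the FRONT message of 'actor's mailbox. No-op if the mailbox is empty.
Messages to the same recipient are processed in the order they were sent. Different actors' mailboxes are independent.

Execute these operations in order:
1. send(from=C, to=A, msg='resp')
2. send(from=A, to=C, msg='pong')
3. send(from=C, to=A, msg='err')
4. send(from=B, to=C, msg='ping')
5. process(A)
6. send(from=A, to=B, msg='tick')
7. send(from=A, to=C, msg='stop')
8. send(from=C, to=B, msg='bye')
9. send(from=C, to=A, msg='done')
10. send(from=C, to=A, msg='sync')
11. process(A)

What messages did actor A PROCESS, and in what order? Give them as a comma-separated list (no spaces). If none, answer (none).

Answer: resp,err

Derivation:
After 1 (send(from=C, to=A, msg='resp')): A:[resp] B:[] C:[]
After 2 (send(from=A, to=C, msg='pong')): A:[resp] B:[] C:[pong]
After 3 (send(from=C, to=A, msg='err')): A:[resp,err] B:[] C:[pong]
After 4 (send(from=B, to=C, msg='ping')): A:[resp,err] B:[] C:[pong,ping]
After 5 (process(A)): A:[err] B:[] C:[pong,ping]
After 6 (send(from=A, to=B, msg='tick')): A:[err] B:[tick] C:[pong,ping]
After 7 (send(from=A, to=C, msg='stop')): A:[err] B:[tick] C:[pong,ping,stop]
After 8 (send(from=C, to=B, msg='bye')): A:[err] B:[tick,bye] C:[pong,ping,stop]
After 9 (send(from=C, to=A, msg='done')): A:[err,done] B:[tick,bye] C:[pong,ping,stop]
After 10 (send(from=C, to=A, msg='sync')): A:[err,done,sync] B:[tick,bye] C:[pong,ping,stop]
After 11 (process(A)): A:[done,sync] B:[tick,bye] C:[pong,ping,stop]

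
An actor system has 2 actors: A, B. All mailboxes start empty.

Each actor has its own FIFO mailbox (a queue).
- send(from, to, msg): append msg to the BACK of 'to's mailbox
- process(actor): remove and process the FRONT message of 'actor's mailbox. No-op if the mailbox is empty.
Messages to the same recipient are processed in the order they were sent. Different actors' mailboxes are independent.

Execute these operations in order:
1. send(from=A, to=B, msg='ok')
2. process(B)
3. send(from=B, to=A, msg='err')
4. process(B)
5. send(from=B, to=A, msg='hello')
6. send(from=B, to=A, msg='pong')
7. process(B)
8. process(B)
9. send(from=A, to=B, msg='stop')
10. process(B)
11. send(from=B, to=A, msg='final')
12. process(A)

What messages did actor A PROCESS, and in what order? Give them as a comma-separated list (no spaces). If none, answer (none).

After 1 (send(from=A, to=B, msg='ok')): A:[] B:[ok]
After 2 (process(B)): A:[] B:[]
After 3 (send(from=B, to=A, msg='err')): A:[err] B:[]
After 4 (process(B)): A:[err] B:[]
After 5 (send(from=B, to=A, msg='hello')): A:[err,hello] B:[]
After 6 (send(from=B, to=A, msg='pong')): A:[err,hello,pong] B:[]
After 7 (process(B)): A:[err,hello,pong] B:[]
After 8 (process(B)): A:[err,hello,pong] B:[]
After 9 (send(from=A, to=B, msg='stop')): A:[err,hello,pong] B:[stop]
After 10 (process(B)): A:[err,hello,pong] B:[]
After 11 (send(from=B, to=A, msg='final')): A:[err,hello,pong,final] B:[]
After 12 (process(A)): A:[hello,pong,final] B:[]

Answer: err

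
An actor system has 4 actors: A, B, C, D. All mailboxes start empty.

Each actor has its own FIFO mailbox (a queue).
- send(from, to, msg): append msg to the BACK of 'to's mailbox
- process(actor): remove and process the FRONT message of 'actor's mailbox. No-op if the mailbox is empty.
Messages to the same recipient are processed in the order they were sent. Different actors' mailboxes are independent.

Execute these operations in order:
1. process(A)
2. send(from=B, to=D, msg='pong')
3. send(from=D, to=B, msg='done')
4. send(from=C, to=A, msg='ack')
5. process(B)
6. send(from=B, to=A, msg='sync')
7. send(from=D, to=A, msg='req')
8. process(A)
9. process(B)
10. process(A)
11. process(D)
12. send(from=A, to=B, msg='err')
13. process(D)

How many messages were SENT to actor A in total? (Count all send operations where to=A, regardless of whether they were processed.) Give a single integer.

Answer: 3

Derivation:
After 1 (process(A)): A:[] B:[] C:[] D:[]
After 2 (send(from=B, to=D, msg='pong')): A:[] B:[] C:[] D:[pong]
After 3 (send(from=D, to=B, msg='done')): A:[] B:[done] C:[] D:[pong]
After 4 (send(from=C, to=A, msg='ack')): A:[ack] B:[done] C:[] D:[pong]
After 5 (process(B)): A:[ack] B:[] C:[] D:[pong]
After 6 (send(from=B, to=A, msg='sync')): A:[ack,sync] B:[] C:[] D:[pong]
After 7 (send(from=D, to=A, msg='req')): A:[ack,sync,req] B:[] C:[] D:[pong]
After 8 (process(A)): A:[sync,req] B:[] C:[] D:[pong]
After 9 (process(B)): A:[sync,req] B:[] C:[] D:[pong]
After 10 (process(A)): A:[req] B:[] C:[] D:[pong]
After 11 (process(D)): A:[req] B:[] C:[] D:[]
After 12 (send(from=A, to=B, msg='err')): A:[req] B:[err] C:[] D:[]
After 13 (process(D)): A:[req] B:[err] C:[] D:[]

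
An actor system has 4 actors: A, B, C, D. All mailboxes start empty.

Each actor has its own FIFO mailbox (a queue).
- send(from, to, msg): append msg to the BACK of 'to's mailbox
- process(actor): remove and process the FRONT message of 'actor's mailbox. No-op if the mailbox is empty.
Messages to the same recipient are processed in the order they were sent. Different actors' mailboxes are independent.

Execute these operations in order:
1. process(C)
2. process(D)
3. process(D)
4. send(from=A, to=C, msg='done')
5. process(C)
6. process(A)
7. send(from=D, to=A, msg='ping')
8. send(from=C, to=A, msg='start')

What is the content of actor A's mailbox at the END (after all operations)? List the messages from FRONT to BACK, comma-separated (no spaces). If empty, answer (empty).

Answer: ping,start

Derivation:
After 1 (process(C)): A:[] B:[] C:[] D:[]
After 2 (process(D)): A:[] B:[] C:[] D:[]
After 3 (process(D)): A:[] B:[] C:[] D:[]
After 4 (send(from=A, to=C, msg='done')): A:[] B:[] C:[done] D:[]
After 5 (process(C)): A:[] B:[] C:[] D:[]
After 6 (process(A)): A:[] B:[] C:[] D:[]
After 7 (send(from=D, to=A, msg='ping')): A:[ping] B:[] C:[] D:[]
After 8 (send(from=C, to=A, msg='start')): A:[ping,start] B:[] C:[] D:[]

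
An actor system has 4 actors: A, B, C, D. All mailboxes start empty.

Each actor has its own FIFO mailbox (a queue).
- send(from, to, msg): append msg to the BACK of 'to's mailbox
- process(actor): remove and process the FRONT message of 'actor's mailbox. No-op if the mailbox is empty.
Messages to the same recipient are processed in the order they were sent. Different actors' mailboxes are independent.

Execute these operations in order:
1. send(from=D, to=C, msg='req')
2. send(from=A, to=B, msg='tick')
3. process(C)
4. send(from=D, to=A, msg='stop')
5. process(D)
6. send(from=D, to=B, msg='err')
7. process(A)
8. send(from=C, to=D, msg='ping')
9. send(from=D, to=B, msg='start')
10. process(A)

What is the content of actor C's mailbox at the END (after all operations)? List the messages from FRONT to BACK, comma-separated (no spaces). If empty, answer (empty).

After 1 (send(from=D, to=C, msg='req')): A:[] B:[] C:[req] D:[]
After 2 (send(from=A, to=B, msg='tick')): A:[] B:[tick] C:[req] D:[]
After 3 (process(C)): A:[] B:[tick] C:[] D:[]
After 4 (send(from=D, to=A, msg='stop')): A:[stop] B:[tick] C:[] D:[]
After 5 (process(D)): A:[stop] B:[tick] C:[] D:[]
After 6 (send(from=D, to=B, msg='err')): A:[stop] B:[tick,err] C:[] D:[]
After 7 (process(A)): A:[] B:[tick,err] C:[] D:[]
After 8 (send(from=C, to=D, msg='ping')): A:[] B:[tick,err] C:[] D:[ping]
After 9 (send(from=D, to=B, msg='start')): A:[] B:[tick,err,start] C:[] D:[ping]
After 10 (process(A)): A:[] B:[tick,err,start] C:[] D:[ping]

Answer: (empty)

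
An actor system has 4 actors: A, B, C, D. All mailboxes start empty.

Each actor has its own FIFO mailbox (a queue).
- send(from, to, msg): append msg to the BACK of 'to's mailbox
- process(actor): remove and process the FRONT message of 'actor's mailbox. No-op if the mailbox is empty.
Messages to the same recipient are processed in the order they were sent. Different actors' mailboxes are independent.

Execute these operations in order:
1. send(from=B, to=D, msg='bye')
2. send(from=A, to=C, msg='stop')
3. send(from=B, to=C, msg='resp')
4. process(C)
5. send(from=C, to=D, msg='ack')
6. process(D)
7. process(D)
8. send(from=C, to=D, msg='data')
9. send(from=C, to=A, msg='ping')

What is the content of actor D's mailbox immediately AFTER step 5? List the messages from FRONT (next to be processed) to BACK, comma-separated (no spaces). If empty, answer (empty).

After 1 (send(from=B, to=D, msg='bye')): A:[] B:[] C:[] D:[bye]
After 2 (send(from=A, to=C, msg='stop')): A:[] B:[] C:[stop] D:[bye]
After 3 (send(from=B, to=C, msg='resp')): A:[] B:[] C:[stop,resp] D:[bye]
After 4 (process(C)): A:[] B:[] C:[resp] D:[bye]
After 5 (send(from=C, to=D, msg='ack')): A:[] B:[] C:[resp] D:[bye,ack]

bye,ack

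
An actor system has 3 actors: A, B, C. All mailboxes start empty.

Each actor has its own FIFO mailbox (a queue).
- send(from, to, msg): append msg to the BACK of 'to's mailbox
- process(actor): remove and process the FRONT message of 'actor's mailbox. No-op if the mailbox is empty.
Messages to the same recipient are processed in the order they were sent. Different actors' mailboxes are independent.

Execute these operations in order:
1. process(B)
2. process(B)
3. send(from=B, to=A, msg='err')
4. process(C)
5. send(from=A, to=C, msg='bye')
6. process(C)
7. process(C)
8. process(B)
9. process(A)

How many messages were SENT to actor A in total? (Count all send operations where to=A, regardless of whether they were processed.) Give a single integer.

After 1 (process(B)): A:[] B:[] C:[]
After 2 (process(B)): A:[] B:[] C:[]
After 3 (send(from=B, to=A, msg='err')): A:[err] B:[] C:[]
After 4 (process(C)): A:[err] B:[] C:[]
After 5 (send(from=A, to=C, msg='bye')): A:[err] B:[] C:[bye]
After 6 (process(C)): A:[err] B:[] C:[]
After 7 (process(C)): A:[err] B:[] C:[]
After 8 (process(B)): A:[err] B:[] C:[]
After 9 (process(A)): A:[] B:[] C:[]

Answer: 1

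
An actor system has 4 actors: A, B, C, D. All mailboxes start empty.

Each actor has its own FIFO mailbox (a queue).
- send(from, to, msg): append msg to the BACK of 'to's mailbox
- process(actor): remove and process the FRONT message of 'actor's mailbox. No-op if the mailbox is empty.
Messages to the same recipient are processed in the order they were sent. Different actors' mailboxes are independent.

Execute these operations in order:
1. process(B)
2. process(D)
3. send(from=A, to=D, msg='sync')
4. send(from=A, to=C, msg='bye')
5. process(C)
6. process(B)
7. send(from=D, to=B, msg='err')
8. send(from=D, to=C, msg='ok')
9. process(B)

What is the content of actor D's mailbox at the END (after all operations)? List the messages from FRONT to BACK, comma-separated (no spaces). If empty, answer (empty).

Answer: sync

Derivation:
After 1 (process(B)): A:[] B:[] C:[] D:[]
After 2 (process(D)): A:[] B:[] C:[] D:[]
After 3 (send(from=A, to=D, msg='sync')): A:[] B:[] C:[] D:[sync]
After 4 (send(from=A, to=C, msg='bye')): A:[] B:[] C:[bye] D:[sync]
After 5 (process(C)): A:[] B:[] C:[] D:[sync]
After 6 (process(B)): A:[] B:[] C:[] D:[sync]
After 7 (send(from=D, to=B, msg='err')): A:[] B:[err] C:[] D:[sync]
After 8 (send(from=D, to=C, msg='ok')): A:[] B:[err] C:[ok] D:[sync]
After 9 (process(B)): A:[] B:[] C:[ok] D:[sync]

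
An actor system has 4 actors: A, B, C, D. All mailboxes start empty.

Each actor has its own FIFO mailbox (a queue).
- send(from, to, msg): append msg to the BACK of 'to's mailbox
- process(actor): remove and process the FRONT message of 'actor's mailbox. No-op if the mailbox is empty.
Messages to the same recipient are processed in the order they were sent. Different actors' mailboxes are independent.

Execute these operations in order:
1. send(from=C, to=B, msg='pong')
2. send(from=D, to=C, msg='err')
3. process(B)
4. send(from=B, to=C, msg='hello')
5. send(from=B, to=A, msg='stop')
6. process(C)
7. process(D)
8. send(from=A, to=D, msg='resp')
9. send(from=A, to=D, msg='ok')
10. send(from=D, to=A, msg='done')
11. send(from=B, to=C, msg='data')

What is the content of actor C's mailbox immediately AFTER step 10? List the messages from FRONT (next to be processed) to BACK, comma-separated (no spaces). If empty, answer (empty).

After 1 (send(from=C, to=B, msg='pong')): A:[] B:[pong] C:[] D:[]
After 2 (send(from=D, to=C, msg='err')): A:[] B:[pong] C:[err] D:[]
After 3 (process(B)): A:[] B:[] C:[err] D:[]
After 4 (send(from=B, to=C, msg='hello')): A:[] B:[] C:[err,hello] D:[]
After 5 (send(from=B, to=A, msg='stop')): A:[stop] B:[] C:[err,hello] D:[]
After 6 (process(C)): A:[stop] B:[] C:[hello] D:[]
After 7 (process(D)): A:[stop] B:[] C:[hello] D:[]
After 8 (send(from=A, to=D, msg='resp')): A:[stop] B:[] C:[hello] D:[resp]
After 9 (send(from=A, to=D, msg='ok')): A:[stop] B:[] C:[hello] D:[resp,ok]
After 10 (send(from=D, to=A, msg='done')): A:[stop,done] B:[] C:[hello] D:[resp,ok]

hello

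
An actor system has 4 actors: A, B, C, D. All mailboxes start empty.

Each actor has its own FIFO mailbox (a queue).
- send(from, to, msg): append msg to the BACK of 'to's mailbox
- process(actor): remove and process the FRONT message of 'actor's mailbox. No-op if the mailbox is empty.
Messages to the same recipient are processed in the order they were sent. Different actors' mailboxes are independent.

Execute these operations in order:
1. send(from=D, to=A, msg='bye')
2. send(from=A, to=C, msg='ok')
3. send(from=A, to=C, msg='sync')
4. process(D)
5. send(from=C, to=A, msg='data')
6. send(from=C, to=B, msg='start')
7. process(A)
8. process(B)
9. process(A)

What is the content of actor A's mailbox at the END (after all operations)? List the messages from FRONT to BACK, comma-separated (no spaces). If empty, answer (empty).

After 1 (send(from=D, to=A, msg='bye')): A:[bye] B:[] C:[] D:[]
After 2 (send(from=A, to=C, msg='ok')): A:[bye] B:[] C:[ok] D:[]
After 3 (send(from=A, to=C, msg='sync')): A:[bye] B:[] C:[ok,sync] D:[]
After 4 (process(D)): A:[bye] B:[] C:[ok,sync] D:[]
After 5 (send(from=C, to=A, msg='data')): A:[bye,data] B:[] C:[ok,sync] D:[]
After 6 (send(from=C, to=B, msg='start')): A:[bye,data] B:[start] C:[ok,sync] D:[]
After 7 (process(A)): A:[data] B:[start] C:[ok,sync] D:[]
After 8 (process(B)): A:[data] B:[] C:[ok,sync] D:[]
After 9 (process(A)): A:[] B:[] C:[ok,sync] D:[]

Answer: (empty)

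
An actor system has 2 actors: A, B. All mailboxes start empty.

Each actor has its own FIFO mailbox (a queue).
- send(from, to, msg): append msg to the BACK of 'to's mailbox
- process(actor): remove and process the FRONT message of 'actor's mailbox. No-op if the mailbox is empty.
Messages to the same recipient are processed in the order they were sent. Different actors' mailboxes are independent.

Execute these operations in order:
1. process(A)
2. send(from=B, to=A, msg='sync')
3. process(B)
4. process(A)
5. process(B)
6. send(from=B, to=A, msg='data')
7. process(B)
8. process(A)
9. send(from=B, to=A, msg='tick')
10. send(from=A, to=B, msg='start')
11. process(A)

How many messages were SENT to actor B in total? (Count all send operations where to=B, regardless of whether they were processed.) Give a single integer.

Answer: 1

Derivation:
After 1 (process(A)): A:[] B:[]
After 2 (send(from=B, to=A, msg='sync')): A:[sync] B:[]
After 3 (process(B)): A:[sync] B:[]
After 4 (process(A)): A:[] B:[]
After 5 (process(B)): A:[] B:[]
After 6 (send(from=B, to=A, msg='data')): A:[data] B:[]
After 7 (process(B)): A:[data] B:[]
After 8 (process(A)): A:[] B:[]
After 9 (send(from=B, to=A, msg='tick')): A:[tick] B:[]
After 10 (send(from=A, to=B, msg='start')): A:[tick] B:[start]
After 11 (process(A)): A:[] B:[start]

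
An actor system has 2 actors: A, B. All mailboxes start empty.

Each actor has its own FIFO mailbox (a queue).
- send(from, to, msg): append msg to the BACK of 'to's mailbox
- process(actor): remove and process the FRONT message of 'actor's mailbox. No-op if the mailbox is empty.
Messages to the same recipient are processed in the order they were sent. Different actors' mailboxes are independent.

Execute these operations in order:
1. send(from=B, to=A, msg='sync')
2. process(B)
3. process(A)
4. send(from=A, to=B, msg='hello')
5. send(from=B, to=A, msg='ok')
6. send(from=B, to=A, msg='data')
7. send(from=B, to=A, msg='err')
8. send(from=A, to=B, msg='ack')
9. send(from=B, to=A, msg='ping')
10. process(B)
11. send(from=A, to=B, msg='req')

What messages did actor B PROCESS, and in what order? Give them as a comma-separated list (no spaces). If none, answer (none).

Answer: hello

Derivation:
After 1 (send(from=B, to=A, msg='sync')): A:[sync] B:[]
After 2 (process(B)): A:[sync] B:[]
After 3 (process(A)): A:[] B:[]
After 4 (send(from=A, to=B, msg='hello')): A:[] B:[hello]
After 5 (send(from=B, to=A, msg='ok')): A:[ok] B:[hello]
After 6 (send(from=B, to=A, msg='data')): A:[ok,data] B:[hello]
After 7 (send(from=B, to=A, msg='err')): A:[ok,data,err] B:[hello]
After 8 (send(from=A, to=B, msg='ack')): A:[ok,data,err] B:[hello,ack]
After 9 (send(from=B, to=A, msg='ping')): A:[ok,data,err,ping] B:[hello,ack]
After 10 (process(B)): A:[ok,data,err,ping] B:[ack]
After 11 (send(from=A, to=B, msg='req')): A:[ok,data,err,ping] B:[ack,req]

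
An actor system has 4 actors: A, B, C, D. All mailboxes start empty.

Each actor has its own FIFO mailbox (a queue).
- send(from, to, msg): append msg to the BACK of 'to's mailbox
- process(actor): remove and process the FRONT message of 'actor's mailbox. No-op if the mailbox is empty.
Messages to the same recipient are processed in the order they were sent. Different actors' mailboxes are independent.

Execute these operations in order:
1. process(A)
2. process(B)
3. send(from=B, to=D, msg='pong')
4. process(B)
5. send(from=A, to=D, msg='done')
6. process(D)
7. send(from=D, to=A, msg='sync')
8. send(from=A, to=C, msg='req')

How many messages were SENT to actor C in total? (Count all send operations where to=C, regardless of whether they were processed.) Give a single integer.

After 1 (process(A)): A:[] B:[] C:[] D:[]
After 2 (process(B)): A:[] B:[] C:[] D:[]
After 3 (send(from=B, to=D, msg='pong')): A:[] B:[] C:[] D:[pong]
After 4 (process(B)): A:[] B:[] C:[] D:[pong]
After 5 (send(from=A, to=D, msg='done')): A:[] B:[] C:[] D:[pong,done]
After 6 (process(D)): A:[] B:[] C:[] D:[done]
After 7 (send(from=D, to=A, msg='sync')): A:[sync] B:[] C:[] D:[done]
After 8 (send(from=A, to=C, msg='req')): A:[sync] B:[] C:[req] D:[done]

Answer: 1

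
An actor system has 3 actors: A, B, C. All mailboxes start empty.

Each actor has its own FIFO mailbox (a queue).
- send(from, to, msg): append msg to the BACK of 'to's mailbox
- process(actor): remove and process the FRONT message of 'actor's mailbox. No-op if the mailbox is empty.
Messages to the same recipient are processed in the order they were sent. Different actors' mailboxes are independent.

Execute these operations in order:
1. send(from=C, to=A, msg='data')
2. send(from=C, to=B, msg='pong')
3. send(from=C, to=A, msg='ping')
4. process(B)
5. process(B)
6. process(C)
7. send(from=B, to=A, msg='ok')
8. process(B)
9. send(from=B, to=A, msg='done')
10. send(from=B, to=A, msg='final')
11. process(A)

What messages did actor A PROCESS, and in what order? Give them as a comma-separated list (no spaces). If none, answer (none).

Answer: data

Derivation:
After 1 (send(from=C, to=A, msg='data')): A:[data] B:[] C:[]
After 2 (send(from=C, to=B, msg='pong')): A:[data] B:[pong] C:[]
After 3 (send(from=C, to=A, msg='ping')): A:[data,ping] B:[pong] C:[]
After 4 (process(B)): A:[data,ping] B:[] C:[]
After 5 (process(B)): A:[data,ping] B:[] C:[]
After 6 (process(C)): A:[data,ping] B:[] C:[]
After 7 (send(from=B, to=A, msg='ok')): A:[data,ping,ok] B:[] C:[]
After 8 (process(B)): A:[data,ping,ok] B:[] C:[]
After 9 (send(from=B, to=A, msg='done')): A:[data,ping,ok,done] B:[] C:[]
After 10 (send(from=B, to=A, msg='final')): A:[data,ping,ok,done,final] B:[] C:[]
After 11 (process(A)): A:[ping,ok,done,final] B:[] C:[]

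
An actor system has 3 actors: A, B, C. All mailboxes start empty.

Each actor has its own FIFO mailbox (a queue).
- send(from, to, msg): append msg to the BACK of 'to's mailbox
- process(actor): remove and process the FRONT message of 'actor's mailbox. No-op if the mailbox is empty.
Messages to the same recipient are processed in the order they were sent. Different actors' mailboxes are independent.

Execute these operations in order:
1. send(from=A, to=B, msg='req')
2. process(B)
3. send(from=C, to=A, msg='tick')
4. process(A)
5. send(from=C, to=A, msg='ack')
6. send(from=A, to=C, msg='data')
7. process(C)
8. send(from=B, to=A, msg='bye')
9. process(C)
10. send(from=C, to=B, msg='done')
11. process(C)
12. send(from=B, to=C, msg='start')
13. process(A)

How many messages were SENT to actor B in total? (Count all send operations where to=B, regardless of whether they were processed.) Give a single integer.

Answer: 2

Derivation:
After 1 (send(from=A, to=B, msg='req')): A:[] B:[req] C:[]
After 2 (process(B)): A:[] B:[] C:[]
After 3 (send(from=C, to=A, msg='tick')): A:[tick] B:[] C:[]
After 4 (process(A)): A:[] B:[] C:[]
After 5 (send(from=C, to=A, msg='ack')): A:[ack] B:[] C:[]
After 6 (send(from=A, to=C, msg='data')): A:[ack] B:[] C:[data]
After 7 (process(C)): A:[ack] B:[] C:[]
After 8 (send(from=B, to=A, msg='bye')): A:[ack,bye] B:[] C:[]
After 9 (process(C)): A:[ack,bye] B:[] C:[]
After 10 (send(from=C, to=B, msg='done')): A:[ack,bye] B:[done] C:[]
After 11 (process(C)): A:[ack,bye] B:[done] C:[]
After 12 (send(from=B, to=C, msg='start')): A:[ack,bye] B:[done] C:[start]
After 13 (process(A)): A:[bye] B:[done] C:[start]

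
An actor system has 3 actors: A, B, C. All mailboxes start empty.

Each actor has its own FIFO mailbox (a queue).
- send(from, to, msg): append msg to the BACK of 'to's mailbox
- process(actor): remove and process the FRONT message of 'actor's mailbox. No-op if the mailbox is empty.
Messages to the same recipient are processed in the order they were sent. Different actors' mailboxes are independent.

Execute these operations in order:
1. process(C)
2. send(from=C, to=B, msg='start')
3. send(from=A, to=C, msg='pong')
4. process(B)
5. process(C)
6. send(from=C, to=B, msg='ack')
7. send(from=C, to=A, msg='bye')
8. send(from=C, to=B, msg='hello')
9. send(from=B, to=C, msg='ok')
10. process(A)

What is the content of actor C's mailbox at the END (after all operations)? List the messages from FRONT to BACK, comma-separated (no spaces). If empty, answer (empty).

Answer: ok

Derivation:
After 1 (process(C)): A:[] B:[] C:[]
After 2 (send(from=C, to=B, msg='start')): A:[] B:[start] C:[]
After 3 (send(from=A, to=C, msg='pong')): A:[] B:[start] C:[pong]
After 4 (process(B)): A:[] B:[] C:[pong]
After 5 (process(C)): A:[] B:[] C:[]
After 6 (send(from=C, to=B, msg='ack')): A:[] B:[ack] C:[]
After 7 (send(from=C, to=A, msg='bye')): A:[bye] B:[ack] C:[]
After 8 (send(from=C, to=B, msg='hello')): A:[bye] B:[ack,hello] C:[]
After 9 (send(from=B, to=C, msg='ok')): A:[bye] B:[ack,hello] C:[ok]
After 10 (process(A)): A:[] B:[ack,hello] C:[ok]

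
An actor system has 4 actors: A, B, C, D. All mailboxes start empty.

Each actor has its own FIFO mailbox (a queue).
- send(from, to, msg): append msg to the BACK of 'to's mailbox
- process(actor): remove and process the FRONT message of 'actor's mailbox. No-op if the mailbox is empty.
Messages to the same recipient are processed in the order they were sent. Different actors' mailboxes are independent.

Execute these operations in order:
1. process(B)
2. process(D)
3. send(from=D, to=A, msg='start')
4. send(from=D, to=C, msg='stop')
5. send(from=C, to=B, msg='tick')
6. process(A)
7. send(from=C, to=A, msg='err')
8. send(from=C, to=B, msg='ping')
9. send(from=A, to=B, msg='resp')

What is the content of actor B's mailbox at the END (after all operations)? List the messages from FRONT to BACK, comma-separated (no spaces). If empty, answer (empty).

Answer: tick,ping,resp

Derivation:
After 1 (process(B)): A:[] B:[] C:[] D:[]
After 2 (process(D)): A:[] B:[] C:[] D:[]
After 3 (send(from=D, to=A, msg='start')): A:[start] B:[] C:[] D:[]
After 4 (send(from=D, to=C, msg='stop')): A:[start] B:[] C:[stop] D:[]
After 5 (send(from=C, to=B, msg='tick')): A:[start] B:[tick] C:[stop] D:[]
After 6 (process(A)): A:[] B:[tick] C:[stop] D:[]
After 7 (send(from=C, to=A, msg='err')): A:[err] B:[tick] C:[stop] D:[]
After 8 (send(from=C, to=B, msg='ping')): A:[err] B:[tick,ping] C:[stop] D:[]
After 9 (send(from=A, to=B, msg='resp')): A:[err] B:[tick,ping,resp] C:[stop] D:[]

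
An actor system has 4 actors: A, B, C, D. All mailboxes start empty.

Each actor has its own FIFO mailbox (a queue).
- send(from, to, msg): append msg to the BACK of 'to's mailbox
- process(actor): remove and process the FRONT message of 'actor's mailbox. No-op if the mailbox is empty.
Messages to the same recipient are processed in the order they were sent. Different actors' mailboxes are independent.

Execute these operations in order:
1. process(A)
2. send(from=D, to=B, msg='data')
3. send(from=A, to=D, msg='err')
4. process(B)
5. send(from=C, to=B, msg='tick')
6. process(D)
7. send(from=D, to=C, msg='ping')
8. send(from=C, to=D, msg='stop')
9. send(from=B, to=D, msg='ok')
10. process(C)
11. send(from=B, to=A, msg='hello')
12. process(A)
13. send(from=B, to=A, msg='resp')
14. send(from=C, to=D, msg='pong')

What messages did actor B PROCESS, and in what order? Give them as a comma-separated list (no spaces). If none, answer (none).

After 1 (process(A)): A:[] B:[] C:[] D:[]
After 2 (send(from=D, to=B, msg='data')): A:[] B:[data] C:[] D:[]
After 3 (send(from=A, to=D, msg='err')): A:[] B:[data] C:[] D:[err]
After 4 (process(B)): A:[] B:[] C:[] D:[err]
After 5 (send(from=C, to=B, msg='tick')): A:[] B:[tick] C:[] D:[err]
After 6 (process(D)): A:[] B:[tick] C:[] D:[]
After 7 (send(from=D, to=C, msg='ping')): A:[] B:[tick] C:[ping] D:[]
After 8 (send(from=C, to=D, msg='stop')): A:[] B:[tick] C:[ping] D:[stop]
After 9 (send(from=B, to=D, msg='ok')): A:[] B:[tick] C:[ping] D:[stop,ok]
After 10 (process(C)): A:[] B:[tick] C:[] D:[stop,ok]
After 11 (send(from=B, to=A, msg='hello')): A:[hello] B:[tick] C:[] D:[stop,ok]
After 12 (process(A)): A:[] B:[tick] C:[] D:[stop,ok]
After 13 (send(from=B, to=A, msg='resp')): A:[resp] B:[tick] C:[] D:[stop,ok]
After 14 (send(from=C, to=D, msg='pong')): A:[resp] B:[tick] C:[] D:[stop,ok,pong]

Answer: data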